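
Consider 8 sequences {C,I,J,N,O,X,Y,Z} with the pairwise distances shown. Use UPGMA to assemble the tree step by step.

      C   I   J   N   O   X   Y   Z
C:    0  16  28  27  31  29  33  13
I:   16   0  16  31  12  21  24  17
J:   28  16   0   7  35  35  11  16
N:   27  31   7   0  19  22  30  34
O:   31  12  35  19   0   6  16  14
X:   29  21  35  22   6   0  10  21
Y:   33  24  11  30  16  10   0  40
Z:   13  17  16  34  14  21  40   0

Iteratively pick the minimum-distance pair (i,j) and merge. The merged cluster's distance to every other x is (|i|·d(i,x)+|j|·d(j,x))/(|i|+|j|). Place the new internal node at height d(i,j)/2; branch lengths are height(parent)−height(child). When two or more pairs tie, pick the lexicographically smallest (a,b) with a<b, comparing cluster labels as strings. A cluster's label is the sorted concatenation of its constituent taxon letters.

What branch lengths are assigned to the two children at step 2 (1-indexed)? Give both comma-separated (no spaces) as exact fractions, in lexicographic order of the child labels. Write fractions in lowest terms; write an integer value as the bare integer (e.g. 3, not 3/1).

step 1: merge (O,X) at d=6; branch lengths O→3, X→3; new cluster OX
  updated: d(C,OX)=30, d(I,OX)=33/2, d(J,OX)=35, d(N,OX)=41/2, d(OX,Y)=13, d(OX,Z)=35/2
step 2: merge (J,N) at d=7; branch lengths J→7/2, N→7/2; new cluster JN
  updated: d(C,JN)=55/2, d(I,JN)=47/2, d(JN,OX)=111/4, d(JN,Y)=41/2, d(JN,Z)=25
step 3: merge (C,Z) at d=13; branch lengths C→13/2, Z→13/2; new cluster CZ
  updated: d(CZ,I)=33/2, d(CZ,JN)=105/4, d(CZ,OX)=95/4, d(CZ,Y)=73/2
step 4: merge (OX,Y) at d=13; branch lengths OX→7/2, Y→13/2; new cluster OXY
  updated: d(CZ,OXY)=28, d(I,OXY)=19, d(JN,OXY)=76/3
step 5: merge (CZ,I) at d=33/2; branch lengths CZ→7/4, I→33/4; new cluster CIZ
  updated: d(CIZ,JN)=76/3, d(CIZ,OXY)=25
step 6: merge (CIZ,OXY) at d=25; branch lengths CIZ→17/4, OXY→6; new cluster CIOXYZ
  updated: d(CIOXYZ,JN)=76/3
step 7: merge (CIOXYZ,JN) at d=76/3; branch lengths CIOXYZ→1/6, JN→55/6; new cluster CIJNOXYZ
final tree: ((((C:13/2,Z:13/2):7/4,I:33/4):17/4,((O:3,X:3):7/2,Y:13/2):6):1/6,(J:7/2,N:7/2):55/6)
total length: 787/12

7/2,7/2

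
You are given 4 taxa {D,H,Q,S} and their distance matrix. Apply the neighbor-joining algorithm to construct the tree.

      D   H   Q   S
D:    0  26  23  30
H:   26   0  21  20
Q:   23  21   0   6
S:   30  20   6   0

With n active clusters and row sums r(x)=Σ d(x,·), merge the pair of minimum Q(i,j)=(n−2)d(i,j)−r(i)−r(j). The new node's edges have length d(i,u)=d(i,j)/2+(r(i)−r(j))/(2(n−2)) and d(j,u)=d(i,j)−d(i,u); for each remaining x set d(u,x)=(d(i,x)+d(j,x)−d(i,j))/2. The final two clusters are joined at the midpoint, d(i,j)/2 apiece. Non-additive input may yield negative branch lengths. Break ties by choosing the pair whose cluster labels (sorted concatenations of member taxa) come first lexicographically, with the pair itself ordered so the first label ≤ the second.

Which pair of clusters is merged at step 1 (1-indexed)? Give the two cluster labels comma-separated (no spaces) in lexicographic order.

step 1: merge (D,H) at d=26, Q=-94; branch lengths D→16, H→10; new cluster DH
  updated: d(DH,Q)=9, d(DH,S)=12
step 2: merge (DH,Q) at d=9, Q=-27; branch lengths DH→15/2, Q→3/2; new cluster DHQ
  updated: d(DHQ,S)=9/2
step 3: merge (DHQ,S) at d=9/2; branch lengths DHQ→9/4, S→9/4; new cluster DHQS
final tree: (((D:16,H:10):15/2,Q:3/2):9/4,S:9/4)
total length: 79/2

D,H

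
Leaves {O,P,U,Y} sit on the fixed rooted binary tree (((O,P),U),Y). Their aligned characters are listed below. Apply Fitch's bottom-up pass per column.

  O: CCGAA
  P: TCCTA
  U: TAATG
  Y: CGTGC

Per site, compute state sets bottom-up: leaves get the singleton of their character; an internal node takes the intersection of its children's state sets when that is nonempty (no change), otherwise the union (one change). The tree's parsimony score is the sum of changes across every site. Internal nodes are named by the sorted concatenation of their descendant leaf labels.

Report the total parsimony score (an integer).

11

OP@0: {C} ∪ {T} = {C,T} (union, +1)
OPU@0: {C,T} ∩ {T} = {T} (intersection, +0)
OPUY@0: {T} ∪ {C} = {C,T} (union, +1)
OP@1: {C} ∩ {C} = {C} (intersection, +0)
OPU@1: {C} ∪ {A} = {A,C} (union, +1)
OPUY@1: {A,C} ∪ {G} = {A,C,G} (union, +1)
OP@2: {G} ∪ {C} = {C,G} (union, +1)
OPU@2: {C,G} ∪ {A} = {A,C,G} (union, +1)
OPUY@2: {A,C,G} ∪ {T} = {A,C,G,T} (union, +1)
OP@3: {A} ∪ {T} = {A,T} (union, +1)
OPU@3: {A,T} ∩ {T} = {T} (intersection, +0)
OPUY@3: {T} ∪ {G} = {G,T} (union, +1)
OP@4: {A} ∩ {A} = {A} (intersection, +0)
OPU@4: {A} ∪ {G} = {A,G} (union, +1)
OPUY@4: {A,G} ∪ {C} = {A,C,G} (union, +1)
per-site changes: [2, 2, 3, 2, 2]; total = 11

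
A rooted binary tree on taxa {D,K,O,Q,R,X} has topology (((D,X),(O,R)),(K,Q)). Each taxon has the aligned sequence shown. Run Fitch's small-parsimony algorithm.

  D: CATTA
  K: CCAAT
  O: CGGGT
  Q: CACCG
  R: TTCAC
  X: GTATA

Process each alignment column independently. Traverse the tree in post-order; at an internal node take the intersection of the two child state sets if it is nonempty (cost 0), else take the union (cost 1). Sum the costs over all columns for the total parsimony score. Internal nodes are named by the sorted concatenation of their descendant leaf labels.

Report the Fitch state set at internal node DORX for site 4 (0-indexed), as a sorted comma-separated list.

A,C,T

DX@0: {C} ∪ {G} = {C,G} (union, +1)
OR@0: {C} ∪ {T} = {C,T} (union, +1)
DORX@0: {C,G} ∩ {C,T} = {C} (intersection, +0)
KQ@0: {C} ∩ {C} = {C} (intersection, +0)
DKOQRX@0: {C} ∩ {C} = {C} (intersection, +0)
DX@1: {A} ∪ {T} = {A,T} (union, +1)
OR@1: {G} ∪ {T} = {G,T} (union, +1)
DORX@1: {A,T} ∩ {G,T} = {T} (intersection, +0)
KQ@1: {C} ∪ {A} = {A,C} (union, +1)
DKOQRX@1: {T} ∪ {A,C} = {A,C,T} (union, +1)
DX@2: {T} ∪ {A} = {A,T} (union, +1)
OR@2: {G} ∪ {C} = {C,G} (union, +1)
DORX@2: {A,T} ∪ {C,G} = {A,C,G,T} (union, +1)
KQ@2: {A} ∪ {C} = {A,C} (union, +1)
DKOQRX@2: {A,C,G,T} ∩ {A,C} = {A,C} (intersection, +0)
DX@3: {T} ∩ {T} = {T} (intersection, +0)
OR@3: {G} ∪ {A} = {A,G} (union, +1)
DORX@3: {T} ∪ {A,G} = {A,G,T} (union, +1)
KQ@3: {A} ∪ {C} = {A,C} (union, +1)
DKOQRX@3: {A,G,T} ∩ {A,C} = {A} (intersection, +0)
DX@4: {A} ∩ {A} = {A} (intersection, +0)
OR@4: {T} ∪ {C} = {C,T} (union, +1)
DORX@4: {A} ∪ {C,T} = {A,C,T} (union, +1)
KQ@4: {T} ∪ {G} = {G,T} (union, +1)
DKOQRX@4: {A,C,T} ∩ {G,T} = {T} (intersection, +0)
per-site changes: [2, 4, 4, 3, 3]; total = 16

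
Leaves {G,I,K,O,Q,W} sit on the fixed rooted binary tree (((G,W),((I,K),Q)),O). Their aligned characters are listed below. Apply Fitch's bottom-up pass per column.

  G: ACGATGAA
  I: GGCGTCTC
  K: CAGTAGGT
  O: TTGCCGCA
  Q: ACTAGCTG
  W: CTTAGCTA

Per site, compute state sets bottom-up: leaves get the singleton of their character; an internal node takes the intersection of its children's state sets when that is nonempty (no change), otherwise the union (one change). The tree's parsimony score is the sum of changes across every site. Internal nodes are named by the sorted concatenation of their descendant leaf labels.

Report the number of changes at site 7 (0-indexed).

3

site 0, node GW: G={A} ∪ W={C} → {A,C} (+1)
site 0, node IK: I={G} ∪ K={C} → {C,G} (+1)
site 0, node IKQ: IK={C,G} ∪ Q={A} → {A,C,G} (+1)
site 0, node GIKQW: GW={A,C} ∩ IKQ={A,C,G} → {A,C} (+0)
site 0, node GIKOQW: GIKQW={A,C} ∪ O={T} → {A,C,T} (+1)
site 1, node GW: G={C} ∪ W={T} → {C,T} (+1)
site 1, node IK: I={G} ∪ K={A} → {A,G} (+1)
site 1, node IKQ: IK={A,G} ∪ Q={C} → {A,C,G} (+1)
site 1, node GIKQW: GW={C,T} ∩ IKQ={A,C,G} → {C} (+0)
site 1, node GIKOQW: GIKQW={C} ∪ O={T} → {C,T} (+1)
site 2, node GW: G={G} ∪ W={T} → {G,T} (+1)
site 2, node IK: I={C} ∪ K={G} → {C,G} (+1)
site 2, node IKQ: IK={C,G} ∪ Q={T} → {C,G,T} (+1)
site 2, node GIKQW: GW={G,T} ∩ IKQ={C,G,T} → {G,T} (+0)
site 2, node GIKOQW: GIKQW={G,T} ∩ O={G} → {G} (+0)
site 3, node GW: G={A} ∩ W={A} → {A} (+0)
site 3, node IK: I={G} ∪ K={T} → {G,T} (+1)
site 3, node IKQ: IK={G,T} ∪ Q={A} → {A,G,T} (+1)
site 3, node GIKQW: GW={A} ∩ IKQ={A,G,T} → {A} (+0)
site 3, node GIKOQW: GIKQW={A} ∪ O={C} → {A,C} (+1)
site 4, node GW: G={T} ∪ W={G} → {G,T} (+1)
site 4, node IK: I={T} ∪ K={A} → {A,T} (+1)
site 4, node IKQ: IK={A,T} ∪ Q={G} → {A,G,T} (+1)
site 4, node GIKQW: GW={G,T} ∩ IKQ={A,G,T} → {G,T} (+0)
site 4, node GIKOQW: GIKQW={G,T} ∪ O={C} → {C,G,T} (+1)
site 5, node GW: G={G} ∪ W={C} → {C,G} (+1)
site 5, node IK: I={C} ∪ K={G} → {C,G} (+1)
site 5, node IKQ: IK={C,G} ∩ Q={C} → {C} (+0)
site 5, node GIKQW: GW={C,G} ∩ IKQ={C} → {C} (+0)
site 5, node GIKOQW: GIKQW={C} ∪ O={G} → {C,G} (+1)
site 6, node GW: G={A} ∪ W={T} → {A,T} (+1)
site 6, node IK: I={T} ∪ K={G} → {G,T} (+1)
site 6, node IKQ: IK={G,T} ∩ Q={T} → {T} (+0)
site 6, node GIKQW: GW={A,T} ∩ IKQ={T} → {T} (+0)
site 6, node GIKOQW: GIKQW={T} ∪ O={C} → {C,T} (+1)
site 7, node GW: G={A} ∩ W={A} → {A} (+0)
site 7, node IK: I={C} ∪ K={T} → {C,T} (+1)
site 7, node IKQ: IK={C,T} ∪ Q={G} → {C,G,T} (+1)
site 7, node GIKQW: GW={A} ∪ IKQ={C,G,T} → {A,C,G,T} (+1)
site 7, node GIKOQW: GIKQW={A,C,G,T} ∩ O={A} → {A} (+0)
per-site changes: [4, 4, 3, 3, 4, 3, 3, 3]; total = 27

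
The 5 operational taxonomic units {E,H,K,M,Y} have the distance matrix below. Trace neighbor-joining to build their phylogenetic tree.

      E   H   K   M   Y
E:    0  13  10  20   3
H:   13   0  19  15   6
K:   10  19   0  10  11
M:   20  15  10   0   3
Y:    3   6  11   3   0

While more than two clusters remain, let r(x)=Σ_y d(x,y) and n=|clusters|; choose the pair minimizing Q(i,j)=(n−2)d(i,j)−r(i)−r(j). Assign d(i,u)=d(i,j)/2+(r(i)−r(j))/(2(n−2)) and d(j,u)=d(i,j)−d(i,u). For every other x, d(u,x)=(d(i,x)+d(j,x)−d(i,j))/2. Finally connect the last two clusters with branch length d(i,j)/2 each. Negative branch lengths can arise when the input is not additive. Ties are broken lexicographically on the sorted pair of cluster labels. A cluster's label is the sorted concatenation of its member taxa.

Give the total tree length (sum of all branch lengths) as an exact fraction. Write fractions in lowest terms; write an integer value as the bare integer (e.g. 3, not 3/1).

step 1: merge (K,M) at d=10, Q=-68; branch lengths K→16/3, M→14/3; new cluster KM
  updated: d(E,KM)=10, d(H,KM)=12, d(KM,Y)=2
step 2: merge (E,H) at d=13, Q=-31; branch lengths E→21/4, H→31/4; new cluster EH
  updated: d(EH,KM)=9/2, d(EH,Y)=-2
step 3: merge (EH,KM) at d=9/2, Q=-9/2; branch lengths EH→1/4, KM→17/4; new cluster EHKM
  updated: d(EHKM,Y)=-9/4
step 4: merge (EHKM,Y) at d=-9/4; branch lengths EHKM→-9/8, Y→-9/8; new cluster EHKMY
final tree: (((E:21/4,H:31/4):1/4,(K:16/3,M:14/3):17/4):-9/8,Y:-9/8)
total length: 101/4

101/4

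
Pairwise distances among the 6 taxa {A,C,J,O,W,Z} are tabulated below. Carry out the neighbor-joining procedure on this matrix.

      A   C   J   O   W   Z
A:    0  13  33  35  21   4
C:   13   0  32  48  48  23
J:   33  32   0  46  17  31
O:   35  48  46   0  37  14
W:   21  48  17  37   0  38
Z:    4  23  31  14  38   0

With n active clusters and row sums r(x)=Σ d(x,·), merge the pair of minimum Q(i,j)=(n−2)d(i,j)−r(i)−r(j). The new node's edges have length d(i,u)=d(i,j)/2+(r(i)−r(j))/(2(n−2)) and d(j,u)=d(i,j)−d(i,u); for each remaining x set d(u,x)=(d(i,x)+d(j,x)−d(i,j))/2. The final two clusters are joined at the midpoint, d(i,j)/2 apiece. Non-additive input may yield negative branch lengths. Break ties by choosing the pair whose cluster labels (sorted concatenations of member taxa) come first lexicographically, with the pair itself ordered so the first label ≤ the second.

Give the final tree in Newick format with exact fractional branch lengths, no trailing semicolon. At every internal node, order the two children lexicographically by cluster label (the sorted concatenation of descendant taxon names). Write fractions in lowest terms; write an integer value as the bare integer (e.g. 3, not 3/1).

(((A:-3/4,C:55/4):5,(J:33/4,W:35/4):27/2):9/2,(O:35/2,Z:-7/2):9/2)

1. join J+W (d=17, Q=-252) ⇒ JW; edges |J|=33/4, |W|=35/4
  updated: d(A,JW)=37/2, d(C,JW)=63/2, d(JW,O)=33, d(JW,Z)=26
2. join O+Z (d=14, Q=-155) ⇒ OZ; edges |O|=35/2, |Z|=-7/2
  updated: d(A,OZ)=25/2, d(C,OZ)=57/2, d(JW,OZ)=45/2
3. join A+C (d=13, Q=-91) ⇒ AC; edges |A|=-3/4, |C|=55/4
  updated: d(AC,JW)=37/2, d(AC,OZ)=14
4. join AC+JW (d=37/2, Q=-55) ⇒ ACJW; edges |AC|=5, |JW|=27/2
  updated: d(ACJW,OZ)=9
5. join ACJW+OZ (d=9) ⇒ ACJOWZ; edges |ACJW|=9/2, |OZ|=9/2
final tree: (((A:-3/4,C:55/4):5,(J:33/4,W:35/4):27/2):9/2,(O:35/2,Z:-7/2):9/2)
total length: 143/2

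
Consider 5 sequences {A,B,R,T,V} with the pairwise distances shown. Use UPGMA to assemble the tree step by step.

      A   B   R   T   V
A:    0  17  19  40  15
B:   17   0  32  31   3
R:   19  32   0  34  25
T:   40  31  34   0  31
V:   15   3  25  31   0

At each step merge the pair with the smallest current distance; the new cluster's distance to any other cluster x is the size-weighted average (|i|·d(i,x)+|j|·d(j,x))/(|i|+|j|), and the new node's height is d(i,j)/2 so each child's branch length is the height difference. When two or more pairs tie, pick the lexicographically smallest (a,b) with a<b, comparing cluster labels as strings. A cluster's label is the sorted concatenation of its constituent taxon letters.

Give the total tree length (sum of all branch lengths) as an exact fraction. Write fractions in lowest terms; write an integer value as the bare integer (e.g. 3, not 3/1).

step 1: merge (B,V) at d=3; branch lengths B→3/2, V→3/2; new cluster BV
  updated: d(A,BV)=16, d(BV,R)=57/2, d(BV,T)=31
step 2: merge (A,BV) at d=16; branch lengths A→8, BV→13/2; new cluster ABV
  updated: d(ABV,R)=76/3, d(ABV,T)=34
step 3: merge (ABV,R) at d=76/3; branch lengths ABV→14/3, R→38/3; new cluster ABRV
  updated: d(ABRV,T)=34
step 4: merge (ABRV,T) at d=34; branch lengths ABRV→13/3, T→17; new cluster ABRTV
final tree: (((A:8,(B:3/2,V:3/2):13/2):14/3,R:38/3):13/3,T:17)
total length: 337/6

337/6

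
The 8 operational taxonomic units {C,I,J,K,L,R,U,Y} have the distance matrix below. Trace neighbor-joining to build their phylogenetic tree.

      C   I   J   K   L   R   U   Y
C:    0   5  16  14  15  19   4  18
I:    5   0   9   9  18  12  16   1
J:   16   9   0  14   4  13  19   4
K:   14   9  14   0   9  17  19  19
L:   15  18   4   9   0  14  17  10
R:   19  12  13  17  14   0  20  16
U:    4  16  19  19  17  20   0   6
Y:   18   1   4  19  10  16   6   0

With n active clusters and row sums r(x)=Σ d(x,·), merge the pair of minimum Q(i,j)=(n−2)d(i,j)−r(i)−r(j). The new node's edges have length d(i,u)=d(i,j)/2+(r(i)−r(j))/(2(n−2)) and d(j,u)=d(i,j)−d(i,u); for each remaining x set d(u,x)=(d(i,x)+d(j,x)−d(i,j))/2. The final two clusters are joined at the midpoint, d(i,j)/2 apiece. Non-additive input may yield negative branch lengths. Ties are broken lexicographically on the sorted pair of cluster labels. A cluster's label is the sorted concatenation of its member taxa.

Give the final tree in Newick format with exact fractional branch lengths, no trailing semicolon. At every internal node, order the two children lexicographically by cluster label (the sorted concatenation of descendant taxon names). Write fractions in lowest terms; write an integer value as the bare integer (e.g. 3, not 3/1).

(((((C:7/6,U:17/6):145/24,(I:1/4,Y:3/4):65/24):37/16,R:141/16):11/16,(J:7/4,L:9/4):39/16):113/32,K:113/32)

1. join C+U (d=4, Q=-168) ⇒ CU; edges |C|=7/6, |U|=17/6
  updated: d(CU,I)=17/2, d(CU,J)=31/2, d(CU,K)=29/2, d(CU,L)=14, d(CU,R)=35/2, d(CU,Y)=10
2. join I+Y (d=1, Q=-225/2) ⇒ IY; edges |I|=1/4, |Y|=3/4
  updated: d(CU,IY)=35/4, d(IY,J)=6, d(IY,K)=27/2, d(IY,L)=27/2, d(IY,R)=27/2
3. join J+L (d=4, Q=-91) ⇒ JL; edges |J|=7/4, |L|=9/4
  updated: d(CU,JL)=51/4, d(IY,JL)=31/4, d(JL,K)=19/2, d(JL,R)=23/2
4. join CU+IY (d=35/4, Q=-283/4) ⇒ CIUY; edges |CU|=145/24, |IY|=65/24
  updated: d(CIUY,JL)=47/8, d(CIUY,K)=77/8, d(CIUY,R)=89/8
5. join CIUY+R (d=89/8, Q=-44) ⇒ CIRUY; edges |CIUY|=37/16, |R|=141/16
  updated: d(CIRUY,JL)=25/8, d(CIRUY,K)=31/4
6. join CIRUY+JL (d=25/8, Q=-163/8) ⇒ CIJLRUY; edges |CIRUY|=11/16, |JL|=39/16
  updated: d(CIJLRUY,K)=113/16
7. join CIJLRUY+K (d=113/16) ⇒ CIJKLRUY; edges |CIJLRUY|=113/32, |K|=113/32
final tree: (((((C:7/6,U:17/6):145/24,(I:1/4,Y:3/4):65/24):37/16,R:141/16):11/16,(J:7/4,L:9/4):39/16):113/32,K:113/32)
total length: 625/16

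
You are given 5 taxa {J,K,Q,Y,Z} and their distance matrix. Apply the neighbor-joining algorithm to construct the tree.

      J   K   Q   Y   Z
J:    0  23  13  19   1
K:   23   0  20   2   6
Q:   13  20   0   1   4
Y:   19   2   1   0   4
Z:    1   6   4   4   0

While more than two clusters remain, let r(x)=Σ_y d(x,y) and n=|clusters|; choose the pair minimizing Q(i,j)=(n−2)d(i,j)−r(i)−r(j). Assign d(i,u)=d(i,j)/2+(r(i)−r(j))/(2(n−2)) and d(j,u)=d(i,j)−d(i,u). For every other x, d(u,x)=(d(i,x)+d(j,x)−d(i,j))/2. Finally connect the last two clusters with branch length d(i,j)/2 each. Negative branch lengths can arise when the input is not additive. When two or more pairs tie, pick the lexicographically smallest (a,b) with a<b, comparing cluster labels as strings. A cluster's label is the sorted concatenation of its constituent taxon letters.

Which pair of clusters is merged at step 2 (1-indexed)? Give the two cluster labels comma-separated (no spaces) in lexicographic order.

1. join K+Y (d=2, Q=-71) ⇒ KY; edges |K|=31/6, |Y|=-19/6
  updated: d(J,KY)=20, d(KY,Q)=19/2, d(KY,Z)=4
2. join J+Z (d=1, Q=-41) ⇒ JZ; edges |J|=27/4, |Z|=-23/4
  updated: d(JZ,KY)=23/2, d(JZ,Q)=8
3. join JZ+KY (d=23/2, Q=-29) ⇒ JKYZ; edges |JZ|=5, |KY|=13/2
  updated: d(JKYZ,Q)=3
4. join JKYZ+Q (d=3) ⇒ JKQYZ; edges |JKYZ|=3/2, |Q|=3/2
final tree: (((J:27/4,Z:-23/4):5,(K:31/6,Y:-19/6):13/2):3/2,Q:3/2)
total length: 35/2

J,Z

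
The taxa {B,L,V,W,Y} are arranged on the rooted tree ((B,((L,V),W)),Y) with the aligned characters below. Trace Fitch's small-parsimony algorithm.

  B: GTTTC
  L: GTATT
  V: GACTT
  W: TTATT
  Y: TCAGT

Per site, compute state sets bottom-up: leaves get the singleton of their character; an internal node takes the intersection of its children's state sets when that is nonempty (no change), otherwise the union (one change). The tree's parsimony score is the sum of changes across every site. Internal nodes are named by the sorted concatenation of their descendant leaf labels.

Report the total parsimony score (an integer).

[col 0] LV: children L:{G}, V:{G} ∩→ {G}; cost 0
[col 0] LVW: children LV:{G}, W:{T} ∪→ {G,T}; cost 1
[col 0] BLVW: children B:{G}, LVW:{G,T} ∩→ {G}; cost 0
[col 0] BLVWY: children BLVW:{G}, Y:{T} ∪→ {G,T}; cost 1
[col 1] LV: children L:{T}, V:{A} ∪→ {A,T}; cost 1
[col 1] LVW: children LV:{A,T}, W:{T} ∩→ {T}; cost 0
[col 1] BLVW: children B:{T}, LVW:{T} ∩→ {T}; cost 0
[col 1] BLVWY: children BLVW:{T}, Y:{C} ∪→ {C,T}; cost 1
[col 2] LV: children L:{A}, V:{C} ∪→ {A,C}; cost 1
[col 2] LVW: children LV:{A,C}, W:{A} ∩→ {A}; cost 0
[col 2] BLVW: children B:{T}, LVW:{A} ∪→ {A,T}; cost 1
[col 2] BLVWY: children BLVW:{A,T}, Y:{A} ∩→ {A}; cost 0
[col 3] LV: children L:{T}, V:{T} ∩→ {T}; cost 0
[col 3] LVW: children LV:{T}, W:{T} ∩→ {T}; cost 0
[col 3] BLVW: children B:{T}, LVW:{T} ∩→ {T}; cost 0
[col 3] BLVWY: children BLVW:{T}, Y:{G} ∪→ {G,T}; cost 1
[col 4] LV: children L:{T}, V:{T} ∩→ {T}; cost 0
[col 4] LVW: children LV:{T}, W:{T} ∩→ {T}; cost 0
[col 4] BLVW: children B:{C}, LVW:{T} ∪→ {C,T}; cost 1
[col 4] BLVWY: children BLVW:{C,T}, Y:{T} ∩→ {T}; cost 0
per-site changes: [2, 2, 2, 1, 1]; total = 8

8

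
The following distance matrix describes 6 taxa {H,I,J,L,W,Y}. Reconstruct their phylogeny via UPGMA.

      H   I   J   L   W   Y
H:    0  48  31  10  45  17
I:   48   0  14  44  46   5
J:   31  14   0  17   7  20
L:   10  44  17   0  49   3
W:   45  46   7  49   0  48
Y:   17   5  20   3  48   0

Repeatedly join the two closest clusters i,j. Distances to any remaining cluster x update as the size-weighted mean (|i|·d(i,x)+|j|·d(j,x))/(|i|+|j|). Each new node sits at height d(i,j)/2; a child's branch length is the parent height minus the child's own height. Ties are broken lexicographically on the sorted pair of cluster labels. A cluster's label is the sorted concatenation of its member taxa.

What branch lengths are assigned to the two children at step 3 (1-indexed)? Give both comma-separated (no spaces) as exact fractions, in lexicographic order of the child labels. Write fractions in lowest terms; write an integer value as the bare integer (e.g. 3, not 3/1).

27/4,21/4

step 1: merge (L,Y) at d=3; branch lengths L→3/2, Y→3/2; new cluster LY
  updated: d(H,LY)=27/2, d(I,LY)=49/2, d(J,LY)=37/2, d(LY,W)=97/2
step 2: merge (J,W) at d=7; branch lengths J→7/2, W→7/2; new cluster JW
  updated: d(H,JW)=38, d(I,JW)=30, d(JW,LY)=67/2
step 3: merge (H,LY) at d=27/2; branch lengths H→27/4, LY→21/4; new cluster HLY
  updated: d(HLY,I)=97/3, d(HLY,JW)=35
step 4: merge (I,JW) at d=30; branch lengths I→15, JW→23/2; new cluster IJW
  updated: d(HLY,IJW)=307/9
step 5: merge (HLY,IJW) at d=307/9; branch lengths HLY→371/36, IJW→37/18; new cluster HIJLWY
final tree: ((H:27/4,(L:3/2,Y:3/2):21/4):371/36,(I:15,(J:7/2,W:7/2):23/2):37/18)
total length: 2191/36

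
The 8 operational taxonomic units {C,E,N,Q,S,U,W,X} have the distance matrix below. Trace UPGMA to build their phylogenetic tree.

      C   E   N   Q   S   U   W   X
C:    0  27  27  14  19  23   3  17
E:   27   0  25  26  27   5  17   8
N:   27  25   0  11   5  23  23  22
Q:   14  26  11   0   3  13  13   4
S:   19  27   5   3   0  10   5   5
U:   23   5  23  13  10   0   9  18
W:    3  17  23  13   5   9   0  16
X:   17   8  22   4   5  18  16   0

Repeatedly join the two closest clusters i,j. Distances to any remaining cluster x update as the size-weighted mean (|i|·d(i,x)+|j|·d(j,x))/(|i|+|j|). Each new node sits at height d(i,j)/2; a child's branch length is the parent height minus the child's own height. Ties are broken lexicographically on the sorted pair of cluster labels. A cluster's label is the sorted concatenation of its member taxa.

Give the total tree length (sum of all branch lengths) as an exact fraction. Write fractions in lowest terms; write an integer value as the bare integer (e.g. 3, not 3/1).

iteration 1: select C,W (d=3); attach at lengths (3/2, 3/2); label the merged cluster CW
  updated: d(CW,E)=22, d(CW,N)=25, d(CW,Q)=27/2, d(CW,S)=12, d(CW,U)=16, d(CW,X)=33/2
iteration 2: select Q,S (d=3); attach at lengths (3/2, 3/2); label the merged cluster QS
  updated: d(CW,QS)=51/4, d(E,QS)=53/2, d(N,QS)=8, d(QS,U)=23/2, d(QS,X)=9/2
iteration 3: select QS,X (d=9/2); attach at lengths (3/4, 9/4); label the merged cluster QSX
  updated: d(CW,QSX)=14, d(E,QSX)=61/3, d(N,QSX)=38/3, d(QSX,U)=41/3
iteration 4: select E,U (d=5); attach at lengths (5/2, 5/2); label the merged cluster EU
  updated: d(CW,EU)=19, d(EU,N)=24, d(EU,QSX)=17
iteration 5: select N,QSX (d=38/3); attach at lengths (19/3, 49/12); label the merged cluster NQSX
  updated: d(CW,NQSX)=67/4, d(EU,NQSX)=75/4
iteration 6: select CW,NQSX (d=67/4); attach at lengths (55/8, 49/24); label the merged cluster CNQSWX
  updated: d(CNQSWX,EU)=113/6
iteration 7: select CNQSWX,EU (d=113/6); attach at lengths (25/24, 83/12); label the merged cluster CENQSUWX
final tree: (((C:3/2,W:3/2):55/8,(N:19/3,((Q:3/2,S:3/2):3/4,X:9/4):49/12):49/24):25/24,(E:5/2,U:5/2):83/12)
total length: 991/24

991/24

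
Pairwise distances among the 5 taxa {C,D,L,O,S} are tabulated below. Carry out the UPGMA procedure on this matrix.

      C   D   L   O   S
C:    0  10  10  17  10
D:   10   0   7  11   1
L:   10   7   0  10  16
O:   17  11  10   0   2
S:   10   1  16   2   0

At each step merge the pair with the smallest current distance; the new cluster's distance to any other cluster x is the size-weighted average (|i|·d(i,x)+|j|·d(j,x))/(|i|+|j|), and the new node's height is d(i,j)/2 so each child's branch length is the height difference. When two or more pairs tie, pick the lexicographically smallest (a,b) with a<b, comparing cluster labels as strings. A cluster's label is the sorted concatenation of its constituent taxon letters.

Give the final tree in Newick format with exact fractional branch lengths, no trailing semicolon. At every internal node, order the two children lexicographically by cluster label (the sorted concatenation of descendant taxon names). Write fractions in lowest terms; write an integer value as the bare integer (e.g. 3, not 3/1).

((C:5,L:5):5/6,((D:1/2,S:1/2):11/4,O:13/4):31/12)

1. join D+S (d=1) ⇒ DS; edges |D|=1/2, |S|=1/2
  updated: d(C,DS)=10, d(DS,L)=23/2, d(DS,O)=13/2
2. join DS+O (d=13/2) ⇒ DOS; edges |DS|=11/4, |O|=13/4
  updated: d(C,DOS)=37/3, d(DOS,L)=11
3. join C+L (d=10) ⇒ CL; edges |C|=5, |L|=5
  updated: d(CL,DOS)=35/3
4. join CL+DOS (d=35/3) ⇒ CDLOS; edges |CL|=5/6, |DOS|=31/12
final tree: ((C:5,L:5):5/6,((D:1/2,S:1/2):11/4,O:13/4):31/12)
total length: 245/12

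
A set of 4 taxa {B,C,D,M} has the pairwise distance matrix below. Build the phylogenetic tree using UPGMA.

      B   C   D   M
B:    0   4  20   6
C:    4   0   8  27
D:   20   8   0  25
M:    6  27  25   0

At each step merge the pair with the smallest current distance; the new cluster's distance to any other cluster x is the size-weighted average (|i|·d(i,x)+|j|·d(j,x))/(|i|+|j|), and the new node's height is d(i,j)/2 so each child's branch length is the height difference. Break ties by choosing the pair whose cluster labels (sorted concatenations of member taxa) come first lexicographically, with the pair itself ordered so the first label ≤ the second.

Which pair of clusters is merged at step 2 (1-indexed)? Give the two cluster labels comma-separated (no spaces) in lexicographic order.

1. join B+C (d=4) ⇒ BC; edges |B|=2, |C|=2
  updated: d(BC,D)=14, d(BC,M)=33/2
2. join BC+D (d=14) ⇒ BCD; edges |BC|=5, |D|=7
  updated: d(BCD,M)=58/3
3. join BCD+M (d=58/3) ⇒ BCDM; edges |BCD|=8/3, |M|=29/3
final tree: (((B:2,C:2):5,D:7):8/3,M:29/3)
total length: 85/3

BC,D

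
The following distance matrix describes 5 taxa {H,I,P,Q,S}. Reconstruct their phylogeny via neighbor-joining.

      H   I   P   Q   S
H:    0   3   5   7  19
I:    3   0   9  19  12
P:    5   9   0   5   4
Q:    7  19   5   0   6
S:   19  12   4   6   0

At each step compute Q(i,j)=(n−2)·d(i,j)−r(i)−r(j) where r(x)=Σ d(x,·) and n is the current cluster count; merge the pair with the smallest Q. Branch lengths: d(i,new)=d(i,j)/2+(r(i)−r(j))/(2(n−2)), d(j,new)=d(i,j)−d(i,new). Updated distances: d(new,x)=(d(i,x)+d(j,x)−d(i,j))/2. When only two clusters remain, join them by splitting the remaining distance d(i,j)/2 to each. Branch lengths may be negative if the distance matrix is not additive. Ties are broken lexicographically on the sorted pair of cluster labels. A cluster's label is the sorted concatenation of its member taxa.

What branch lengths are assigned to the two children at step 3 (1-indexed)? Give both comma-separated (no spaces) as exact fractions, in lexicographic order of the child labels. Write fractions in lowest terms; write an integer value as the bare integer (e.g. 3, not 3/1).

23/8,21/8

step 1: merge (H,I) at d=3, Q=-68; branch lengths H→0, I→3; new cluster HI
  updated: d(HI,P)=11/2, d(HI,Q)=23/2, d(HI,S)=14
step 2: merge (HI,P) at d=11/2, Q=-69/2; branch lengths HI→55/8, P→-11/8; new cluster HIP
  updated: d(HIP,Q)=11/2, d(HIP,S)=25/4
step 3: merge (HIP,Q) at d=11/2, Q=-71/4; branch lengths HIP→23/8, Q→21/8; new cluster HIPQ
  updated: d(HIPQ,S)=27/8
step 4: merge (HIPQ,S) at d=27/8; branch lengths HIPQ→27/16, S→27/16; new cluster HIPQS
final tree: ((((H:0,I:3):55/8,P:-11/8):23/8,Q:21/8):27/16,S:27/16)
total length: 139/8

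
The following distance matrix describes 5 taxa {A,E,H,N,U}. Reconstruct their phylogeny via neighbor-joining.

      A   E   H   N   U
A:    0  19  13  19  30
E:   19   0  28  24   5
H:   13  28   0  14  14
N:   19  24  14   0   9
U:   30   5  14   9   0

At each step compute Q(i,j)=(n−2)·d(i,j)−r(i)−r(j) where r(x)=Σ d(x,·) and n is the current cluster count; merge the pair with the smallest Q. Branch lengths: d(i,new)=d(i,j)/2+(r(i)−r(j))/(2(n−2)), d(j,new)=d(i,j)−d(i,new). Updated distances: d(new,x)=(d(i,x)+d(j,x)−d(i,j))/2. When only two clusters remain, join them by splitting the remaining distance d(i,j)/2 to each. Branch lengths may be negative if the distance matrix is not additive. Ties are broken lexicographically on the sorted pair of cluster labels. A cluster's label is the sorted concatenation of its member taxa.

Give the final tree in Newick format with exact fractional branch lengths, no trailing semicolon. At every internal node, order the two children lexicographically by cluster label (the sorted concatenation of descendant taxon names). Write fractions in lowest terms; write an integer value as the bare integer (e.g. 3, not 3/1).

iteration 1: select E,U (d=5, Q=-119); attach at lengths (11/2, -1/2); label the merged cluster EU
  updated: d(A,EU)=22, d(EU,H)=37/2, d(EU,N)=14
iteration 2: select A,H (d=13, Q=-147/2); attach at lengths (69/8, 35/8); label the merged cluster AH
  updated: d(AH,EU)=55/4, d(AH,N)=10
iteration 3: select AH,EU (d=55/4, Q=-151/4); attach at lengths (39/8, 71/8); label the merged cluster AEHU
  updated: d(AEHU,N)=41/8
iteration 4: select AEHU,N (d=41/8); attach at lengths (41/16, 41/16); label the merged cluster AEHNU
final tree: (((A:69/8,H:35/8):39/8,(E:11/2,U:-1/2):71/8):41/16,N:41/16)
total length: 295/8

(((A:69/8,H:35/8):39/8,(E:11/2,U:-1/2):71/8):41/16,N:41/16)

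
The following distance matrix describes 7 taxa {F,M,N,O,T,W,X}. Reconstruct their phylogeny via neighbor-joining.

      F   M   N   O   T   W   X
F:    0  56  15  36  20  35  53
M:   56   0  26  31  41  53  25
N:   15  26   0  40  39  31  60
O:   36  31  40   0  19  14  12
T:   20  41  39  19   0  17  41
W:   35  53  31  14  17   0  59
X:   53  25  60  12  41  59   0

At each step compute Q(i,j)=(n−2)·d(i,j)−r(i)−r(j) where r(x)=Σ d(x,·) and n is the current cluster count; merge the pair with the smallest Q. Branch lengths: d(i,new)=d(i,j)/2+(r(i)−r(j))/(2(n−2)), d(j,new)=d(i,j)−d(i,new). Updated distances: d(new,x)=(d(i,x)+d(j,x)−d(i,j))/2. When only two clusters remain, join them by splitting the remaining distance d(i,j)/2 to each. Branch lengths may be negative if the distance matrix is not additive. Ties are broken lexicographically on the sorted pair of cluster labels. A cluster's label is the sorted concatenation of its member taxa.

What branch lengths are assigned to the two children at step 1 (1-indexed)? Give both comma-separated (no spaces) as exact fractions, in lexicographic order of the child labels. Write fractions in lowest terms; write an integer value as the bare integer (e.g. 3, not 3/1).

1. join M+X (d=25, Q=-357) ⇒ MX; edges |M|=107/10, |X|=143/10
  updated: d(F,MX)=42, d(MX,N)=61/2, d(MX,O)=9, d(MX,T)=57/2, d(MX,W)=87/2
2. join F+N (d=15, Q=-487/2) ⇒ FN; edges |F|=105/16, |N|=135/16
  updated: d(FN,MX)=115/4, d(FN,O)=61/2, d(FN,T)=22, d(FN,W)=51/2
3. join MX+O (d=9, Q=-621/4) ⇒ MOX; edges |MX|=257/24, |O|=-41/24
  updated: d(FN,MOX)=201/8, d(MOX,T)=77/4, d(MOX,W)=97/4
4. join FN+MOX (d=201/8, Q=-91) ⇒ FMNOX; edges |FN|=217/16, |MOX|=185/16
  updated: d(FMNOX,T)=129/16, d(FMNOX,W)=197/16
5. join FMNOX+T (d=129/16, Q=-299/8) ⇒ FMNOTX; edges |FMNOX|=27/16, |T|=51/8
  updated: d(FMNOTX,W)=85/8
6. join FMNOTX+W (d=85/8) ⇒ FMNOTWX; edges |FMNOTX|=85/16, |W|=85/16
final tree: ((((F:105/16,N:135/16):217/16,((M:107/10,X:143/10):257/24,O:-41/24):185/16):27/16,T:51/8):85/16,W:85/16)
total length: 1485/16

107/10,143/10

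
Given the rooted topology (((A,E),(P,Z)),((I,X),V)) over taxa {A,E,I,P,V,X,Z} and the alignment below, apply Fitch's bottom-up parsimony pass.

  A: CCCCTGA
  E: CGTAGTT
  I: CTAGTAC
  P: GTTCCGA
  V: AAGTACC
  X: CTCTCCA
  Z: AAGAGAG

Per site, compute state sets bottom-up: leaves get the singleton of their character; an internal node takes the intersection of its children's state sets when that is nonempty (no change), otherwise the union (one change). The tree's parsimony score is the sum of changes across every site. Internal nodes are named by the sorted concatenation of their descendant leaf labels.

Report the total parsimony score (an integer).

29

[col 0] AE: children A:{C}, E:{C} ∩→ {C}; cost 0
[col 0] PZ: children P:{G}, Z:{A} ∪→ {A,G}; cost 1
[col 0] AEPZ: children AE:{C}, PZ:{A,G} ∪→ {A,C,G}; cost 1
[col 0] IX: children I:{C}, X:{C} ∩→ {C}; cost 0
[col 0] IVX: children IX:{C}, V:{A} ∪→ {A,C}; cost 1
[col 0] AEIPVXZ: children AEPZ:{A,C,G}, IVX:{A,C} ∩→ {A,C}; cost 0
[col 1] AE: children A:{C}, E:{G} ∪→ {C,G}; cost 1
[col 1] PZ: children P:{T}, Z:{A} ∪→ {A,T}; cost 1
[col 1] AEPZ: children AE:{C,G}, PZ:{A,T} ∪→ {A,C,G,T}; cost 1
[col 1] IX: children I:{T}, X:{T} ∩→ {T}; cost 0
[col 1] IVX: children IX:{T}, V:{A} ∪→ {A,T}; cost 1
[col 1] AEIPVXZ: children AEPZ:{A,C,G,T}, IVX:{A,T} ∩→ {A,T}; cost 0
[col 2] AE: children A:{C}, E:{T} ∪→ {C,T}; cost 1
[col 2] PZ: children P:{T}, Z:{G} ∪→ {G,T}; cost 1
[col 2] AEPZ: children AE:{C,T}, PZ:{G,T} ∩→ {T}; cost 0
[col 2] IX: children I:{A}, X:{C} ∪→ {A,C}; cost 1
[col 2] IVX: children IX:{A,C}, V:{G} ∪→ {A,C,G}; cost 1
[col 2] AEIPVXZ: children AEPZ:{T}, IVX:{A,C,G} ∪→ {A,C,G,T}; cost 1
[col 3] AE: children A:{C}, E:{A} ∪→ {A,C}; cost 1
[col 3] PZ: children P:{C}, Z:{A} ∪→ {A,C}; cost 1
[col 3] AEPZ: children AE:{A,C}, PZ:{A,C} ∩→ {A,C}; cost 0
[col 3] IX: children I:{G}, X:{T} ∪→ {G,T}; cost 1
[col 3] IVX: children IX:{G,T}, V:{T} ∩→ {T}; cost 0
[col 3] AEIPVXZ: children AEPZ:{A,C}, IVX:{T} ∪→ {A,C,T}; cost 1
[col 4] AE: children A:{T}, E:{G} ∪→ {G,T}; cost 1
[col 4] PZ: children P:{C}, Z:{G} ∪→ {C,G}; cost 1
[col 4] AEPZ: children AE:{G,T}, PZ:{C,G} ∩→ {G}; cost 0
[col 4] IX: children I:{T}, X:{C} ∪→ {C,T}; cost 1
[col 4] IVX: children IX:{C,T}, V:{A} ∪→ {A,C,T}; cost 1
[col 4] AEIPVXZ: children AEPZ:{G}, IVX:{A,C,T} ∪→ {A,C,G,T}; cost 1
[col 5] AE: children A:{G}, E:{T} ∪→ {G,T}; cost 1
[col 5] PZ: children P:{G}, Z:{A} ∪→ {A,G}; cost 1
[col 5] AEPZ: children AE:{G,T}, PZ:{A,G} ∩→ {G}; cost 0
[col 5] IX: children I:{A}, X:{C} ∪→ {A,C}; cost 1
[col 5] IVX: children IX:{A,C}, V:{C} ∩→ {C}; cost 0
[col 5] AEIPVXZ: children AEPZ:{G}, IVX:{C} ∪→ {C,G}; cost 1
[col 6] AE: children A:{A}, E:{T} ∪→ {A,T}; cost 1
[col 6] PZ: children P:{A}, Z:{G} ∪→ {A,G}; cost 1
[col 6] AEPZ: children AE:{A,T}, PZ:{A,G} ∩→ {A}; cost 0
[col 6] IX: children I:{C}, X:{A} ∪→ {A,C}; cost 1
[col 6] IVX: children IX:{A,C}, V:{C} ∩→ {C}; cost 0
[col 6] AEIPVXZ: children AEPZ:{A}, IVX:{C} ∪→ {A,C}; cost 1
per-site changes: [3, 4, 5, 4, 5, 4, 4]; total = 29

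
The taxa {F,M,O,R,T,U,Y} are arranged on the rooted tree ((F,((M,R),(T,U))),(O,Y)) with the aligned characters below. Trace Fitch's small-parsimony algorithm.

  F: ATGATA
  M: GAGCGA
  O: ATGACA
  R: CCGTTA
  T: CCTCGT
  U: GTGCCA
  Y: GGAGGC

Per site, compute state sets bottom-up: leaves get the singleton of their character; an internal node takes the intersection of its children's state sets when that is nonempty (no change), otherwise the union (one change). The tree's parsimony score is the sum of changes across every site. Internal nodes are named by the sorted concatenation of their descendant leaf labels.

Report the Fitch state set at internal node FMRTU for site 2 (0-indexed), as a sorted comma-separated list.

G

[col 0] MR: children M:{G}, R:{C} ∪→ {C,G}; cost 1
[col 0] TU: children T:{C}, U:{G} ∪→ {C,G}; cost 1
[col 0] MRTU: children MR:{C,G}, TU:{C,G} ∩→ {C,G}; cost 0
[col 0] FMRTU: children F:{A}, MRTU:{C,G} ∪→ {A,C,G}; cost 1
[col 0] OY: children O:{A}, Y:{G} ∪→ {A,G}; cost 1
[col 0] FMORTUY: children FMRTU:{A,C,G}, OY:{A,G} ∩→ {A,G}; cost 0
[col 1] MR: children M:{A}, R:{C} ∪→ {A,C}; cost 1
[col 1] TU: children T:{C}, U:{T} ∪→ {C,T}; cost 1
[col 1] MRTU: children MR:{A,C}, TU:{C,T} ∩→ {C}; cost 0
[col 1] FMRTU: children F:{T}, MRTU:{C} ∪→ {C,T}; cost 1
[col 1] OY: children O:{T}, Y:{G} ∪→ {G,T}; cost 1
[col 1] FMORTUY: children FMRTU:{C,T}, OY:{G,T} ∩→ {T}; cost 0
[col 2] MR: children M:{G}, R:{G} ∩→ {G}; cost 0
[col 2] TU: children T:{T}, U:{G} ∪→ {G,T}; cost 1
[col 2] MRTU: children MR:{G}, TU:{G,T} ∩→ {G}; cost 0
[col 2] FMRTU: children F:{G}, MRTU:{G} ∩→ {G}; cost 0
[col 2] OY: children O:{G}, Y:{A} ∪→ {A,G}; cost 1
[col 2] FMORTUY: children FMRTU:{G}, OY:{A,G} ∩→ {G}; cost 0
[col 3] MR: children M:{C}, R:{T} ∪→ {C,T}; cost 1
[col 3] TU: children T:{C}, U:{C} ∩→ {C}; cost 0
[col 3] MRTU: children MR:{C,T}, TU:{C} ∩→ {C}; cost 0
[col 3] FMRTU: children F:{A}, MRTU:{C} ∪→ {A,C}; cost 1
[col 3] OY: children O:{A}, Y:{G} ∪→ {A,G}; cost 1
[col 3] FMORTUY: children FMRTU:{A,C}, OY:{A,G} ∩→ {A}; cost 0
[col 4] MR: children M:{G}, R:{T} ∪→ {G,T}; cost 1
[col 4] TU: children T:{G}, U:{C} ∪→ {C,G}; cost 1
[col 4] MRTU: children MR:{G,T}, TU:{C,G} ∩→ {G}; cost 0
[col 4] FMRTU: children F:{T}, MRTU:{G} ∪→ {G,T}; cost 1
[col 4] OY: children O:{C}, Y:{G} ∪→ {C,G}; cost 1
[col 4] FMORTUY: children FMRTU:{G,T}, OY:{C,G} ∩→ {G}; cost 0
[col 5] MR: children M:{A}, R:{A} ∩→ {A}; cost 0
[col 5] TU: children T:{T}, U:{A} ∪→ {A,T}; cost 1
[col 5] MRTU: children MR:{A}, TU:{A,T} ∩→ {A}; cost 0
[col 5] FMRTU: children F:{A}, MRTU:{A} ∩→ {A}; cost 0
[col 5] OY: children O:{A}, Y:{C} ∪→ {A,C}; cost 1
[col 5] FMORTUY: children FMRTU:{A}, OY:{A,C} ∩→ {A}; cost 0
per-site changes: [4, 4, 2, 3, 4, 2]; total = 19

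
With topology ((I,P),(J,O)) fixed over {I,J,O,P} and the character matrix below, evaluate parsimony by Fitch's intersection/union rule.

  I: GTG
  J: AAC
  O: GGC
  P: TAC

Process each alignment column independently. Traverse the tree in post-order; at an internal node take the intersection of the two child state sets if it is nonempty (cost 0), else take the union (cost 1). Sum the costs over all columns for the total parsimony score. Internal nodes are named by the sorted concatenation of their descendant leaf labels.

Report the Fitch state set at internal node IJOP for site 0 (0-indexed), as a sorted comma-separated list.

[col 0] IP: children I:{G}, P:{T} ∪→ {G,T}; cost 1
[col 0] JO: children J:{A}, O:{G} ∪→ {A,G}; cost 1
[col 0] IJOP: children IP:{G,T}, JO:{A,G} ∩→ {G}; cost 0
[col 1] IP: children I:{T}, P:{A} ∪→ {A,T}; cost 1
[col 1] JO: children J:{A}, O:{G} ∪→ {A,G}; cost 1
[col 1] IJOP: children IP:{A,T}, JO:{A,G} ∩→ {A}; cost 0
[col 2] IP: children I:{G}, P:{C} ∪→ {C,G}; cost 1
[col 2] JO: children J:{C}, O:{C} ∩→ {C}; cost 0
[col 2] IJOP: children IP:{C,G}, JO:{C} ∩→ {C}; cost 0
per-site changes: [2, 2, 1]; total = 5

G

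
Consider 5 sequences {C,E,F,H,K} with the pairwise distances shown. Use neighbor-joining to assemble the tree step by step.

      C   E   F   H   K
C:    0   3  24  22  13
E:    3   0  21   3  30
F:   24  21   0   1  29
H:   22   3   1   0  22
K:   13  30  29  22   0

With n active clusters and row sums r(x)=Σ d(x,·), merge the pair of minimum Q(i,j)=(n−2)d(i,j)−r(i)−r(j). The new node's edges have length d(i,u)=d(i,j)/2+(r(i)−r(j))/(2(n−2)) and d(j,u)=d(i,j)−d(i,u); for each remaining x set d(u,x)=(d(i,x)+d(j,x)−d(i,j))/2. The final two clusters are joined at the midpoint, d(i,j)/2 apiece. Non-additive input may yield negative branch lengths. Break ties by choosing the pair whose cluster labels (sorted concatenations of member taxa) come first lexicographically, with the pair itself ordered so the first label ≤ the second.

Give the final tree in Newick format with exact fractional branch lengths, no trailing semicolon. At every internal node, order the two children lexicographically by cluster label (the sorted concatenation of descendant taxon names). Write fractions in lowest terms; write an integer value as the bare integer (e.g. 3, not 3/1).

(((C:-7/8,K:111/8):63/8,E:17/8):75/16,(F:5,H:-4):75/16)

step 1: merge (F,H) at d=1, Q=-120; branch lengths F→5, H→-4; new cluster FH
  updated: d(C,FH)=45/2, d(E,FH)=23/2, d(FH,K)=25
step 2: merge (C,K) at d=13, Q=-161/2; branch lengths C→-7/8, K→111/8; new cluster CK
  updated: d(CK,E)=10, d(CK,FH)=69/4
step 3: merge (CK,E) at d=10, Q=-155/4; branch lengths CK→63/8, E→17/8; new cluster CEK
  updated: d(CEK,FH)=75/8
step 4: merge (CEK,FH) at d=75/8; branch lengths CEK→75/16, FH→75/16; new cluster CEFHK
final tree: (((C:-7/8,K:111/8):63/8,E:17/8):75/16,(F:5,H:-4):75/16)
total length: 267/8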